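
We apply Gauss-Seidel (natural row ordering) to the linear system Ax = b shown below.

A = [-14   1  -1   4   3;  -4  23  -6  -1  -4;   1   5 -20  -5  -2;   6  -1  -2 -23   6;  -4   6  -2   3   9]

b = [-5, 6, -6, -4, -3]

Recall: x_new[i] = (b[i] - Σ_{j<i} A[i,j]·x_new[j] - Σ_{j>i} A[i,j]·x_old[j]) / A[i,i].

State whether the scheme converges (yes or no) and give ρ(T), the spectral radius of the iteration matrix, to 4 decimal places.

yes, ρ = 0.2573

Diagonal D = diag(-14, 23, -20, -23, 9); L, U strict lower/upper.
Gauss-Seidel: T = -(D+L)⁻¹U, row 0 first, T[0,3] = -(4)/(-14) = +0.2857; later rows by forward substitution.
  T[0,:] = [+0.0000 +0.0714 -0.0714 +0.2857 +0.2143]
  T[1,:] = [+0.0000 +0.0124 +0.2484 +0.0932 +0.2112]
  T[2,:] = [+0.0000 +0.0067 +0.0585 -0.2124 -0.0365]
  T[3,:] = [+0.0000 +0.0175 -0.0345 +0.0890 +0.3108]
  T[4,:] = [+0.0000 +0.0191 -0.1729 -0.0120 -0.1572]
eigenvalue magnitudes: 0.2573, 0.2108, 0.2108, 0.0472, 0.0000.
ρ(T) = max|λ| = 0.2573; 0.2573 < 1: convergent.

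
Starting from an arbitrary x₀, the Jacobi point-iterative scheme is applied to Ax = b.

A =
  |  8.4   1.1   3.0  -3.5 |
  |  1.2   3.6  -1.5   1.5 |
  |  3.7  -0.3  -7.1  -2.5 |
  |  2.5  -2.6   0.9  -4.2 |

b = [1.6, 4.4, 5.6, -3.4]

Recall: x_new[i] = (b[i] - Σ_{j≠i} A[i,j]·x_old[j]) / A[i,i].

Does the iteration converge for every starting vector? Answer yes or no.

Split A = D + L + U, D = diag(8.4, 3.6, -7.1, -4.2).
T_J = -D⁻¹(L+U): T[0,3] = -(-3.5)/(8.4) = +0.4167; T[0,0] = 0.
  T[0,:] = [+0.0000 -0.1310 -0.3571 +0.4167]
  T[1,:] = [-0.3333 +0.0000 +0.4167 -0.4167]
  T[2,:] = [+0.5211 -0.0423 +0.0000 -0.3521]
  T[3,:] = [+0.5952 -0.6190 +0.2143 +0.0000]
|roots of det(T-λI)|: 0.8314, 0.5623, 0.5623, 0.1547.
ρ = 0.8314; 0.8314 < 1: convergent.

yes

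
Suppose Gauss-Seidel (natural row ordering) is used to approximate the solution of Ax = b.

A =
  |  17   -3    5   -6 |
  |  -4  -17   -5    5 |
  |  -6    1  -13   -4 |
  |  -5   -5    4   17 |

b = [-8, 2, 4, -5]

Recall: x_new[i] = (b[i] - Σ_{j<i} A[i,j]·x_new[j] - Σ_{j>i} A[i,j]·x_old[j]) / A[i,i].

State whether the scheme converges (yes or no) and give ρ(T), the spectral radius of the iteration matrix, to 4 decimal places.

yes, ρ = 0.5447

A = D + L + U where D = diag(17, -17, -13, 17).
GS T = -(D+L)⁻¹U: row 0 first, T[0,3] = -(-6)/(17) = +0.3529; later rows by forward substitution.
  T[0,:] = [+0.0000, +0.1765, -0.2941, +0.3529]
  T[1,:] = [+0.0000, -0.0415, -0.2249, +0.2111]
  T[2,:] = [+0.0000, -0.0846, +0.1184, -0.4544]
  T[3,:] = [+0.0000, +0.0596, -0.1805, +0.2728]
|roots of det(T-λI)|: 0.5447, 0.1271, 0.0678, 0.0000.
spectral radius ρ = 0.5447; 0.5447 < 1 ⇒ converges.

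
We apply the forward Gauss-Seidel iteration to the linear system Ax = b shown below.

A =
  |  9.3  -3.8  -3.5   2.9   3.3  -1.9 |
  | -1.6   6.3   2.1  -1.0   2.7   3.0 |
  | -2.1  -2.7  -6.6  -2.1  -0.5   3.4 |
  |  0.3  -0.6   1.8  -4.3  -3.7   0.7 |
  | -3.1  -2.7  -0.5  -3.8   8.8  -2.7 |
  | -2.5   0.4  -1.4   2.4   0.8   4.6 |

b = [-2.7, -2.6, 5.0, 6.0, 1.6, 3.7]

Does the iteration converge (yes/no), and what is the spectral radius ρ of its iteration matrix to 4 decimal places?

yes, ρ = 0.8832

Diagonal D = diag(9.3, 6.3, -6.6, -4.3, 8.8, 4.6); L, U strict lower/upper.
GS T = -(D+L)⁻¹U: row 0 first, T[0,1] = -(-3.8)/(9.3) = +0.4086; later rows by forward substitution.
  T[0,:] = [+0.0000, +0.4086, +0.3763, -0.3118, -0.3548, +0.2043]
  T[1,:] = [+0.0000, +0.1038, -0.2378, +0.0795, -0.5187, -0.4243]
  T[2,:] = [+0.0000, -0.1725, -0.0225, -0.2515, +0.2493, +0.6237]
  T[3,:] = [+0.0000, -0.0582, +0.0500, -0.1381, -0.7085, +0.4973]
  T[4,:] = [+0.0000, +0.1409, +0.0800, -0.1594, -0.5759, +0.4988]
  T[5,:] = [+0.0000, +0.1664, +0.1784, -0.1531, +0.3979, -0.0085]
eigenvalue magnitudes: 0.8832, 0.4429, 0.4429, 0.2232, 0.1608, 0.0000.
spectral radius ρ = 0.8832; 0.8832 < 1, so it converges for any x₀.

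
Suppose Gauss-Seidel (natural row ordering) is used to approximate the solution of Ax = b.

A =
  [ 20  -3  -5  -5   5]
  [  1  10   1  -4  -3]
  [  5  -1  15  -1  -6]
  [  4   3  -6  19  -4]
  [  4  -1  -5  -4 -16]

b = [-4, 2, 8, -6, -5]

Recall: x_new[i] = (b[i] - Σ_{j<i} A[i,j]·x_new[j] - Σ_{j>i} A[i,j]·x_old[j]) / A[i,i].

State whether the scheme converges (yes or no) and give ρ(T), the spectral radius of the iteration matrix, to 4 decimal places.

Let D = diag(20, 10, 15, 19, -16); L, U the strict triangles.
T_GS = -(D+L)⁻¹U: row 0 first, T[0,1] = -(-3)/(20) = +0.1500; later rows by forward substitution.
  T[0,:] = [+0.0000  +0.1500  +0.2500  +0.2500  -0.2500]
  T[1,:] = [+0.0000  -0.0150  -0.1250  +0.3750  +0.3250]
  T[2,:] = [+0.0000  -0.0510  -0.0917  +0.0083  +0.5050]
  T[3,:] = [+0.0000  -0.0453  -0.0618  -0.1092  +0.3713]
  T[4,:] = [+0.0000  +0.0657  +0.1144  +0.0638  -0.3335]
|roots of det(T-λI)|: 0.5383, 0.1213, 0.1025, 0.0079, 0.0000.
ρ = 0.5383; 0.5383 < 1: convergent.

yes, ρ = 0.5383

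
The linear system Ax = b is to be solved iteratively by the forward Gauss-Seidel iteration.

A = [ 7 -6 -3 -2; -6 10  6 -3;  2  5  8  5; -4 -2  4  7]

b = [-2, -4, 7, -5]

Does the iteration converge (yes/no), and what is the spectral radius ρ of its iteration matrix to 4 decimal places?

Split A = D + L + U, D = diag(7, 10, 8, 7).
GS T = -(D+L)⁻¹U: row 0 first, T[0,1] = -(-6)/(7) = +0.8571; later rows by forward substitution.
  T[0,:] = [+0.0000, +0.8571, +0.4286, +0.2857]
  T[1,:] = [+0.0000, +0.5143, -0.3429, +0.4714]
  T[2,:] = [+0.0000, -0.5357, +0.1071, -0.9911]
  T[3,:] = [+0.0000, +0.9429, +0.0857, +0.8643]
moduli |λ_i(T)| = 1.5320, 0.3463, 0.3463, 0.0000.
spectral radius ρ = 1.5320; 1.5320 > 1, so it fails to converge.

no, ρ = 1.5320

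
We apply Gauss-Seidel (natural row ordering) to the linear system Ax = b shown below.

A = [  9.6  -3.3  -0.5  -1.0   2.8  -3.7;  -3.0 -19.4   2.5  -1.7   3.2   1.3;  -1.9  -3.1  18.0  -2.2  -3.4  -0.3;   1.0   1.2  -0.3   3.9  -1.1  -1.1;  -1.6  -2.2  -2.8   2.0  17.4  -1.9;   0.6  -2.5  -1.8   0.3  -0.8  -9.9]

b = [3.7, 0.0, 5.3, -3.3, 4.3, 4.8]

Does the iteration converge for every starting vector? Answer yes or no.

yes

A = D + L + U where D = diag(9.6, -19.4, 18, 3.9, 17.4, -9.9).
T_GS = -(D+L)⁻¹U: row 0 first, T[0,1] = -(-3.3)/(9.6) = +0.3438; later rows by forward substitution.
  T[0,:] = [+0.0000  +0.3438  +0.0521  +0.1042  -0.2917  +0.3854]
  T[1,:] = [+0.0000  -0.0532  +0.1208  -0.1037  +0.2101  +0.0074]
  T[2,:] = [+0.0000  +0.0271  +0.0263  +0.1154  +0.1943  +0.0586]
  T[3,:] = [+0.0000  -0.0697  -0.0485  +0.0141  +0.3072  +0.1855]
  T[4,:] = [+0.0000  +0.0373  +0.0299  +0.0134  -0.0043  +0.1337]
  T[5,:] = [+0.0000  +0.0242  -0.0360  +0.0109  -0.0964  +0.0056]
eigenvalue magnitudes: 0.1565, 0.1265, 0.1265, 0.0667, 0.0605, 0.0000.
ρ = 0.1565; 0.1565 < 1 ⇒ converges.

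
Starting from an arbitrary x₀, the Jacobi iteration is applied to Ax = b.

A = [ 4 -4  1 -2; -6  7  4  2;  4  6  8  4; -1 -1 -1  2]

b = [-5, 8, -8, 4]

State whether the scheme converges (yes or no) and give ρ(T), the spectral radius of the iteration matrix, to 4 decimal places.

no, ρ = 1.3860

Diagonal D = diag(4, 7, 8, 2); L, U strict lower/upper.
T_J = -D⁻¹(L+U): T[2,0] = -(4)/(8) = -0.5000; T[2,2] = 0.
  T[0,:] = [+0.0000 +1.0000 -0.2500 +0.5000]
  T[1,:] = [+0.8571 +0.0000 -0.5714 -0.2857]
  T[2,:] = [-0.5000 -0.7500 +0.0000 -0.5000]
  T[3,:] = [+0.5000 +0.5000 +0.5000 +0.0000]
|roots of det(T-λI)|: 1.3860, 0.9093, 0.4686, 0.4686.
ρ(T) = max|λ| = 1.3860; 1.3860 > 1 ⇒ diverges.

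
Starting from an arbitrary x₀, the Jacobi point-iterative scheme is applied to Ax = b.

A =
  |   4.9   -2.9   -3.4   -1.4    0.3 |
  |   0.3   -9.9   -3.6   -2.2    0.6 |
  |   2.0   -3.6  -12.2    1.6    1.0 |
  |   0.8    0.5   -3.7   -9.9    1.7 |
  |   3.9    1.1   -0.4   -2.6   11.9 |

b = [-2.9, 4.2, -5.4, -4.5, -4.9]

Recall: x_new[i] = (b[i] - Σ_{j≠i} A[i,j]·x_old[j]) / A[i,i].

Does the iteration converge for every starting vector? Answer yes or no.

Split A = D + L + U, D = diag(4.9, -9.9, -12.2, -9.9, 11.9).
Jacobi T = -D⁻¹(L+U): T[1,0] = -(0.3)/(-9.9) = +0.0303; T[1,1] = 0.
  T[0,:] = [+0.0000 +0.5918 +0.6939 +0.2857 -0.0612]
  T[1,:] = [+0.0303 +0.0000 -0.3636 -0.2222 +0.0606]
  T[2,:] = [+0.1639 -0.2951 +0.0000 +0.1311 +0.0820]
  T[3,:] = [+0.0808 +0.0505 -0.3737 +0.0000 +0.1717]
  T[4,:] = [-0.3277 -0.0924 +0.0336 +0.2185 +0.0000]
|λ(T)| sorted: 0.7006, 0.3656, 0.3656, 0.0974, 0.0974.
ρ = 0.7006; 0.7006 < 1 ⇒ converges.

yes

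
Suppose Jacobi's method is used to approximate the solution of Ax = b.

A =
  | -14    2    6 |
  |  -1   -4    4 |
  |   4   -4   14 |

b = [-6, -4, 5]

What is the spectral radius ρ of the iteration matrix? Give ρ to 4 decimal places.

0.5158

Write A = D+L+U with D = diag(-14, -4, 14).
Jacobi: T = -D⁻¹(L+U), T[0,2] = -(6)/(-14) = +0.4286; T[0,0] = 0.
  T[0,:] = [+0.0000  +0.1429  +0.4286]
  T[1,:] = [-0.2500  +0.0000  +1.0000]
  T[2,:] = [-0.2857  +0.2857  +0.0000]
eigenvalue magnitudes: 0.5158, 0.3721, 0.3721.
ρ(T) = max|λ| = 0.5158; 0.5158 < 1, so it converges for any x₀.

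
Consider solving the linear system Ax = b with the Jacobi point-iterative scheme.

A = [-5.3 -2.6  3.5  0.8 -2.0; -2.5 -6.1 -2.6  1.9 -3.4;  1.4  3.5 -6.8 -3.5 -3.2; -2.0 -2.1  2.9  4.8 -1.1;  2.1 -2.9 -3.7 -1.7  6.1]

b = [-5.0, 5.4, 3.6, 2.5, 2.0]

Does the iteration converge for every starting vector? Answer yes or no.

A = D + L + U where D = diag(-5.3, -6.1, -6.8, 4.8, 6.1).
Jacobi T = -D⁻¹(L+U): T[3,0] = -(-2)/(4.8) = +0.4167; T[3,3] = 0.
  T[0,:] = [+0.0000, -0.4906, +0.6604, +0.1509, -0.3774]
  T[1,:] = [-0.4098, +0.0000, -0.4262, +0.3115, -0.5574]
  T[2,:] = [+0.2059, +0.5147, +0.0000, -0.5147, -0.4706]
  T[3,:] = [+0.4167, +0.4375, -0.6042, +0.0000, +0.2292]
  T[4,:] = [-0.3443, +0.4754, +0.6066, +0.2787, +0.0000]
moduli |λ_i(T)| = 1.1830, 0.8766, 0.8766, 0.7371, 0.3588.
ρ = 1.1830; 1.1830 > 1: divergent.

no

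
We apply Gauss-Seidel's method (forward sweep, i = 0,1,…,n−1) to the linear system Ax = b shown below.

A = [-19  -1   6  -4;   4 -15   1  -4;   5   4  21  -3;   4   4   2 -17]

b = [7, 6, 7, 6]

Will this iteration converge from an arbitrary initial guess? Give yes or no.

Write A = D+L+U with D = diag(-19, -15, 21, -17).
Gauss-Seidel: T = -(D+L)⁻¹U, row 0 first, T[0,1] = -(-1)/(-19) = -0.0526; later rows by forward substitution.
  T[0,:] = [+0.0000 -0.0526 +0.3158 -0.2105]
  T[1,:] = [+0.0000 -0.0140 +0.1509 -0.3228]
  T[2,:] = [+0.0000 +0.0152 -0.1039 +0.2545]
  T[3,:] = [+0.0000 -0.0139 +0.0976 -0.0956]
|eigenvalues of T|: 0.2820, 0.0617, 0.0068, 0.0000.
ρ(T) = max|λ| = 0.2820; 0.2820 < 1 ⇒ converges.

yes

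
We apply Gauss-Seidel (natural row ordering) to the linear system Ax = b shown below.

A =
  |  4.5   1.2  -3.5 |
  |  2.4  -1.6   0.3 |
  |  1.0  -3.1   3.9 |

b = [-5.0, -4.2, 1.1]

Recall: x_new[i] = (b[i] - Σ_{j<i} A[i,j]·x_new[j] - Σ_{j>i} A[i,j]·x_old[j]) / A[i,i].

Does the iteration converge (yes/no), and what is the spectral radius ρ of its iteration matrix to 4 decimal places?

Write A = D+L+U with D = diag(4.5, -1.6, 3.9).
Gauss-Seidel: T = -(D+L)⁻¹U, row 0 first, T[0,2] = -(-3.5)/(4.5) = +0.7778; later rows by forward substitution.
  T[0,:] = [+0.0000, -0.2667, +0.7778]
  T[1,:] = [+0.0000, -0.4000, +1.3542]
  T[2,:] = [+0.0000, -0.2496, +0.8770]
|roots of det(T-λI)|: 0.5025, 0.0255, 0.0000.
ρ(T) = max|λ| = 0.5025; 0.5025 < 1, so it converges for any x₀.

yes, ρ = 0.5025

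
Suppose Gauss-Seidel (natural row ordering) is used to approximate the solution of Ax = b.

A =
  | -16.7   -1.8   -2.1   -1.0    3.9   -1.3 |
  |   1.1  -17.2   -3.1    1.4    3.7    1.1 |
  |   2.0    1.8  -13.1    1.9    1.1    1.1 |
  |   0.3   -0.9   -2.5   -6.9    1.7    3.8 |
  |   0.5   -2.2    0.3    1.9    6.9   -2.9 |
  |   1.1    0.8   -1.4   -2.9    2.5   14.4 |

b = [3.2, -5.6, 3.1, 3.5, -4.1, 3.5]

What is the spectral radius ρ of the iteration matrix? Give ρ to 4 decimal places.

A = D + L + U where D = diag(-16.7, -17.2, -13.1, -6.9, 6.9, 14.4).
GS T = -(D+L)⁻¹U: row 0 first, T[0,1] = -(-1.8)/(-16.7) = -0.1078; later rows by forward substitution.
  T[0,:] = [+0.0000, -0.1078, -0.1257, -0.0599, +0.2335, -0.0778]
  T[1,:] = [+0.0000, -0.0069, -0.1883, +0.0776, +0.2301, +0.0590]
  T[2,:] = [+0.0000, -0.0174, -0.0451, +0.1466, +0.1512, +0.0802]
  T[3,:] = [+0.0000, +0.0025, +0.0354, -0.0658, +0.1717, +0.5106]
  T[4,:] = [+0.0000, +0.0057, -0.0587, +0.0408, +0.0026, +0.3006]
  T[5,:] = [+0.0000, +0.0064, +0.0330, -0.0058, +0.0182, +0.0611]
|eigenvalues of T|: 0.1804, 0.1371, 0.1371, 0.1357, 0.0485, 0.0000.
ρ = 0.1804; 0.1804 < 1: convergent.

0.1804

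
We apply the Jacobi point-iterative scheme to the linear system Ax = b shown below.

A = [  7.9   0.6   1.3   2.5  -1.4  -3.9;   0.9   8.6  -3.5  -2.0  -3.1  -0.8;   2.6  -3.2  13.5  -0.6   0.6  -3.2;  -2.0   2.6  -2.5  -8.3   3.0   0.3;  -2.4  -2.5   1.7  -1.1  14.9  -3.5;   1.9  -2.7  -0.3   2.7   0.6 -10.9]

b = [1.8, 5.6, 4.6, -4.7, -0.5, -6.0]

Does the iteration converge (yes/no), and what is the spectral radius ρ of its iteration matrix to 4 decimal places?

A = D + L + U where D = diag(7.9, 8.6, 13.5, -8.3, 14.9, -10.9).
Jacobi T = -D⁻¹(L+U): T[0,4] = -(-1.4)/(7.9) = +0.1772; T[0,0] = 0.
  T[0,:] = [+0.0000  -0.0759  -0.1646  -0.3165  +0.1772  +0.4937]
  T[1,:] = [-0.1047  +0.0000  +0.4070  +0.2326  +0.3605  +0.0930]
  T[2,:] = [-0.1926  +0.2370  +0.0000  +0.0444  -0.0444  +0.2370]
  T[3,:] = [-0.2410  +0.3133  -0.3012  +0.0000  +0.3614  +0.0361]
  T[4,:] = [+0.1611  +0.1678  -0.1141  +0.0738  +0.0000  +0.2349]
  T[5,:] = [+0.1743  -0.2477  -0.0275  +0.2477  +0.0550  +0.0000]
|λ(T)| sorted: 0.6807, 0.5044, 0.5044, 0.4062, 0.2801, 0.2801.
spectral radius ρ = 0.6807; 0.6807 < 1: convergent.

yes, ρ = 0.6807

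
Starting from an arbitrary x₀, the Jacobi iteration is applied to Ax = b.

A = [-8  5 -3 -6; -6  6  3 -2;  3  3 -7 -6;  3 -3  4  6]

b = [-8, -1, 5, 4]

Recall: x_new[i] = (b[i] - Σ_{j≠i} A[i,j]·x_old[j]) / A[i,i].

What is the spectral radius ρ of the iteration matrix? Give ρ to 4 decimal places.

1.3523

Diagonal D = diag(-8, 6, -7, 6); L, U strict lower/upper.
T_J = -D⁻¹(L+U): T[3,0] = -(3)/(6) = -0.5000; T[3,3] = 0.
  T[0,:] = [+0.0000  +0.6250  -0.3750  -0.7500]
  T[1,:] = [+1.0000  +0.0000  -0.5000  +0.3333]
  T[2,:] = [+0.4286  +0.4286  +0.0000  -0.8571]
  T[3,:] = [-0.5000  +0.5000  -0.6667  +0.0000]
|roots of det(T-λI)|: 1.3523, 0.8365, 0.4377, 0.0781.
ρ = 1.3523; 1.3523 > 1 ⇒ diverges.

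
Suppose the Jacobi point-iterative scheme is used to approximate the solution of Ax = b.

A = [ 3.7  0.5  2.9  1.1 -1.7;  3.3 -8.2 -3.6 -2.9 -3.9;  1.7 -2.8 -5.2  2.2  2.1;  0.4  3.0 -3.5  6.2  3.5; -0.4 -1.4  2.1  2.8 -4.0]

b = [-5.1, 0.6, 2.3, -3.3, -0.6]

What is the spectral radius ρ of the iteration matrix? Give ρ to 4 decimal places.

Split A = D + L + U, D = diag(3.7, -8.2, -5.2, 6.2, -4).
T_J = -D⁻¹(L+U): T[4,2] = -(2.1)/(-4) = +0.5250; T[4,4] = 0.
  T[0,:] = [+0.0000 -0.1351 -0.7838 -0.2973 +0.4595]
  T[1,:] = [+0.4024 +0.0000 -0.4390 -0.3537 -0.4756]
  T[2,:] = [+0.3269 -0.5385 +0.0000 +0.4231 +0.4038]
  T[3,:] = [-0.0645 -0.4839 +0.5645 +0.0000 -0.5645]
  T[4,:] = [-0.1000 -0.3500 +0.5250 +0.7000 +0.0000]
|λ(T)| sorted: 1.1231, 0.6841, 0.6841, 0.4329, 0.4329.
ρ(T) = max|λ| = 1.1231; 1.1231 > 1: divergent.

1.1231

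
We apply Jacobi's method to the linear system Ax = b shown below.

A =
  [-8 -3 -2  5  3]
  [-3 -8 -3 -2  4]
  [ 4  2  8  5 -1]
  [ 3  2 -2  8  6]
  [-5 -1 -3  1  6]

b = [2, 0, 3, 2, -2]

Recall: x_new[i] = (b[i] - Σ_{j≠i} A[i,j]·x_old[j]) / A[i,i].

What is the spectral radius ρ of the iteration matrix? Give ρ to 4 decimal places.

1.1509

Diagonal D = diag(-8, -8, 8, 8, 6); L, U strict lower/upper.
Jacobi T = -D⁻¹(L+U): T[2,1] = -(2)/(8) = -0.2500; T[2,2] = 0.
  T[0,:] = [+0.0000, -0.3750, -0.2500, +0.6250, +0.3750]
  T[1,:] = [-0.3750, +0.0000, -0.3750, -0.2500, +0.5000]
  T[2,:] = [-0.5000, -0.2500, +0.0000, -0.6250, +0.1250]
  T[3,:] = [-0.3750, -0.2500, +0.2500, +0.0000, -0.7500]
  T[4,:] = [+0.8333, +0.1667, +0.5000, -0.1667, +0.0000]
|eigenvalues of T|: 1.1509, 0.7099, 0.7099, 0.2287, 0.0052.
spectral radius ρ = 1.1509; 1.1509 > 1: divergent.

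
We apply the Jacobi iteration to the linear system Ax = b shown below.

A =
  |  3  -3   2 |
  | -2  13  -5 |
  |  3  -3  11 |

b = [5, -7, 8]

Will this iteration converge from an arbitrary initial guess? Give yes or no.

yes

A = D + L + U where D = diag(3, 13, 11).
T_J = -D⁻¹(L+U): T[0,1] = -(-3)/(3) = +1.0000; T[0,0] = 0.
  T[0,:] = [+0.0000, +1.0000, -0.6667]
  T[1,:] = [+0.1538, +0.0000, +0.3846]
  T[2,:] = [-0.2727, +0.2727, +0.0000]
|roots of det(T-λI)|: 0.7814, 0.4124, 0.4124.
spectral radius ρ = 0.7814; 0.7814 < 1, so it converges for any x₀.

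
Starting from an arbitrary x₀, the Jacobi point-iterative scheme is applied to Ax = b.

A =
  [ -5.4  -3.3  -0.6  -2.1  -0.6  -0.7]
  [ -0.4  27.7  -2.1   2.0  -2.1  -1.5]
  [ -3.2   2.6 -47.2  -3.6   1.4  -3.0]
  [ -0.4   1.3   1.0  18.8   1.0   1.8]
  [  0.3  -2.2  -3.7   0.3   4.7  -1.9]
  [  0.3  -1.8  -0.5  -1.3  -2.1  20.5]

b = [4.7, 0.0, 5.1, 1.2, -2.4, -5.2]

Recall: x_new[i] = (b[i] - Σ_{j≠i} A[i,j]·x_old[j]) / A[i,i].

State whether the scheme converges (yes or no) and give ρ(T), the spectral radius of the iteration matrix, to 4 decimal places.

Write A = D+L+U with D = diag(-5.4, 27.7, -47.2, 18.8, 4.7, 20.5).
Jacobi: T = -D⁻¹(L+U), T[0,4] = -(-0.6)/(-5.4) = -0.1111; T[0,0] = 0.
  T[0,:] = [+0.0000 -0.6111 -0.1111 -0.3889 -0.1111 -0.1296]
  T[1,:] = [+0.0144 +0.0000 +0.0758 -0.0722 +0.0758 +0.0542]
  T[2,:] = [-0.0678 +0.0551 +0.0000 -0.0763 +0.0297 -0.0636]
  T[3,:] = [+0.0213 -0.0691 -0.0532 +0.0000 -0.0532 -0.0957]
  T[4,:] = [-0.0638 +0.4681 +0.7872 -0.0638 +0.0000 +0.4043]
  T[5,:] = [-0.0146 +0.0878 +0.0244 +0.0634 +0.1024 +0.0000]
|roots of det(T-λI)|: 0.4370, 0.3006, 0.1745, 0.1745, 0.0750, 0.0750.
ρ = 0.4370; 0.4370 < 1 ⇒ converges.

yes, ρ = 0.4370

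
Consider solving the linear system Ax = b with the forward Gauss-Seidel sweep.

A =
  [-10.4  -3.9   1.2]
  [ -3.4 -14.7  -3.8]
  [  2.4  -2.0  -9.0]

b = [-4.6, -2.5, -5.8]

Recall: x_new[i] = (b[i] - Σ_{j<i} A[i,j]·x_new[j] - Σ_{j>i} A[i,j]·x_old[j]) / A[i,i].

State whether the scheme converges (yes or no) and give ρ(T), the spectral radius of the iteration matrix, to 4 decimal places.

Diagonal D = diag(-10.4, -14.7, -9); L, U strict lower/upper.
GS T = -(D+L)⁻¹U: row 0 first, T[0,1] = -(-3.9)/(-10.4) = -0.3750; later rows by forward substitution.
  T[0,:] = [+0.0000, -0.3750, +0.1154]
  T[1,:] = [+0.0000, +0.0867, -0.2852]
  T[2,:] = [+0.0000, -0.1193, +0.0941]
|eigenvalues of T|: 0.2749, 0.0940, 0.0000.
ρ = 0.2749; 0.2749 < 1, so it converges for any x₀.

yes, ρ = 0.2749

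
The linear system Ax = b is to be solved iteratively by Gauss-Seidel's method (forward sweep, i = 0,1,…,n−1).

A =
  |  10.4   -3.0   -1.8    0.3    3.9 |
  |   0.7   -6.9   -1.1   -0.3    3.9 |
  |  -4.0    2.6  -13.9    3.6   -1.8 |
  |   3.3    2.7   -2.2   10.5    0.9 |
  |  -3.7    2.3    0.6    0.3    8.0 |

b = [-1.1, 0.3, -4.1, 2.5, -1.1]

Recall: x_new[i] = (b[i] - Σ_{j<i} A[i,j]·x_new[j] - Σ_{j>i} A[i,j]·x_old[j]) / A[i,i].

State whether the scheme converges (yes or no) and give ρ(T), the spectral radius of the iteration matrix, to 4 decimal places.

A = D + L + U where D = diag(10.4, -6.9, -13.9, 10.5, 8).
Gauss-Seidel: T = -(D+L)⁻¹U, row 0 first, T[0,4] = -(3.9)/(10.4) = -0.3750; later rows by forward substitution.
  T[0,:] = [+0.0000, +0.2885, +0.1731, -0.0288, -0.3750]
  T[1,:] = [+0.0000, +0.0293, -0.1419, -0.0464, +0.5272]
  T[2,:] = [+0.0000, -0.0775, -0.0763, +0.2586, +0.0770]
  T[3,:] = [+0.0000, -0.1144, -0.0339, +0.0752, -0.0873]
  T[4,:] = [+0.0000, +0.1351, +0.1278, -0.0222, -0.3275]
eigenvalue magnitudes: 0.5110, 0.2191, 0.0649, 0.0649, 0.0000.
ρ = 0.5110; 0.5110 < 1, so it converges for any x₀.

yes, ρ = 0.5110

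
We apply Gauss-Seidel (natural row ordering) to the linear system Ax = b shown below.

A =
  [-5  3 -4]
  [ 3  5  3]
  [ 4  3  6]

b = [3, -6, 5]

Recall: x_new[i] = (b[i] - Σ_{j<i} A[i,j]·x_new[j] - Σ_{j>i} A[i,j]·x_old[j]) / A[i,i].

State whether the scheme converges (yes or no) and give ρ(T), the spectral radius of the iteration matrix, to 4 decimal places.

Let D = diag(-5, 5, 6); L, U the strict triangles.
T_GS = -(D+L)⁻¹U: row 0 first, T[0,2] = -(-4)/(-5) = -0.8000; later rows by forward substitution.
  T[0,:] = [+0.0000, +0.6000, -0.8000]
  T[1,:] = [+0.0000, -0.3600, -0.1200]
  T[2,:] = [+0.0000, -0.2200, +0.5933]
eigenvalue magnitudes: 0.6203, 0.3869, 0.0000.
ρ(T) = max|λ| = 0.6203; 0.6203 < 1, so it converges for any x₀.

yes, ρ = 0.6203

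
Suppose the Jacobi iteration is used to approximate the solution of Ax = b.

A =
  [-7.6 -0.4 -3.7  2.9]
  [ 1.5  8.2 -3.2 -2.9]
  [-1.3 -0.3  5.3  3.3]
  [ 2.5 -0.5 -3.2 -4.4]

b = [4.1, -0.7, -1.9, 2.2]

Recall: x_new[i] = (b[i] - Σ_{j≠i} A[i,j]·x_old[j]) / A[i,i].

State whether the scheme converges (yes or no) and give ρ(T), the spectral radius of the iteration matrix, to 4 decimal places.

Write A = D+L+U with D = diag(-7.6, 8.2, 5.3, -4.4).
T_J = -D⁻¹(L+U): T[0,1] = -(-0.4)/(-7.6) = -0.0526; T[0,0] = 0.
  T[0,:] = [+0.0000 -0.0526 -0.4868 +0.3816]
  T[1,:] = [-0.1829 +0.0000 +0.3902 +0.3537]
  T[2,:] = [+0.2453 +0.0566 +0.0000 -0.6226]
  T[3,:] = [+0.5682 -0.1136 -0.7273 +0.0000]
|λ(T)| sorted: 0.8218, 0.5752, 0.2763, 0.0297.
ρ(T) = max|λ| = 0.8218; 0.8218 < 1, so it converges for any x₀.

yes, ρ = 0.8218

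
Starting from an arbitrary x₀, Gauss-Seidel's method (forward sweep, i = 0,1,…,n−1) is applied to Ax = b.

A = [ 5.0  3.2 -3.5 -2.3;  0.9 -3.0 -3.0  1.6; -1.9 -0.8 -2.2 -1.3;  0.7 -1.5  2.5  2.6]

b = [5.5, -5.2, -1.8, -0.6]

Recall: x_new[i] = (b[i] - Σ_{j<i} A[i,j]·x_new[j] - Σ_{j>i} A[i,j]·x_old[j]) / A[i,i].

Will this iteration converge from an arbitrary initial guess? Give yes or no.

Split A = D + L + U, D = diag(5, -3, -2.2, 2.6).
GS T = -(D+L)⁻¹U: row 0 first, T[0,1] = -(3.2)/(5) = -0.6400; later rows by forward substitution.
  T[0,:] = [+0.0000 -0.6400 +0.7000 +0.4600]
  T[1,:] = [+0.0000 -0.1920 -0.7900 +0.6713]
  T[2,:] = [+0.0000 +0.6225 -0.3173 -1.2323]
  T[3,:] = [+0.0000 -0.5371 -0.3392 +1.4484]
eigenvalue magnitudes: 1.2091, 0.2902, 0.2902, 0.0000.
ρ(T) = max|λ| = 1.2091; 1.2091 > 1: divergent.

no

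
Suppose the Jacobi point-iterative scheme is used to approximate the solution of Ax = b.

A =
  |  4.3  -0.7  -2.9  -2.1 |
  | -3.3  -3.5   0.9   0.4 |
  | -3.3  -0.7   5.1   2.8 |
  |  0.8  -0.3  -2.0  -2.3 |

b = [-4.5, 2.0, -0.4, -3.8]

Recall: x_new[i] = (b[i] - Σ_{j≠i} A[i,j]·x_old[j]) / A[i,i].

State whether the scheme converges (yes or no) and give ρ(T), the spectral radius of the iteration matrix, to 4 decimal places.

no, ρ = 1.1549

Let D = diag(4.3, -3.5, 5.1, -2.3); L, U the strict triangles.
Jacobi: T = -D⁻¹(L+U), T[3,2] = -(-2)/(-2.3) = -0.8696; T[3,3] = 0.
  T[0,:] = [+0.0000 +0.1628 +0.6744 +0.4884]
  T[1,:] = [-0.9429 +0.0000 +0.2571 +0.1143]
  T[2,:] = [+0.6471 +0.1373 +0.0000 -0.5490]
  T[3,:] = [+0.3478 -0.1304 -0.8696 +0.0000]
moduli |λ_i(T)| = 1.1549, 0.7186, 0.2640, 0.2640.
ρ(T) = max|λ| = 1.1549; 1.1549 > 1, so it fails to converge.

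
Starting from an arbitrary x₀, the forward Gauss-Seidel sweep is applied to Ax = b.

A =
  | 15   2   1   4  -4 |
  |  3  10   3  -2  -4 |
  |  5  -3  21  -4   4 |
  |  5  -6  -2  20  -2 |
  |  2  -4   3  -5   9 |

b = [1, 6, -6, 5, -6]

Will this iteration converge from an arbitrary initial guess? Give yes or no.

yes

Diagonal D = diag(15, 10, 21, 20, 9); L, U strict lower/upper.
Gauss-Seidel: T = -(D+L)⁻¹U, row 0 first, T[0,1] = -(2)/(15) = -0.1333; later rows by forward substitution.
  T[0,:] = [+0.0000 -0.1333 -0.0667 -0.2667 +0.2667]
  T[1,:] = [+0.0000 +0.0400 -0.2800 +0.2800 +0.3200]
  T[2,:] = [+0.0000 +0.0375 -0.0241 +0.2940 -0.2083]
  T[3,:] = [+0.0000 +0.0491 -0.0697 +0.1801 +0.1085]
  T[4,:] = [+0.0000 +0.0622 -0.1403 +0.1857 +0.2127]
|roots of det(T-λI)|: 0.4107, 0.1062, 0.0623, 0.0623, 0.0000.
ρ(T) = max|λ| = 0.4107; 0.4107 < 1 ⇒ converges.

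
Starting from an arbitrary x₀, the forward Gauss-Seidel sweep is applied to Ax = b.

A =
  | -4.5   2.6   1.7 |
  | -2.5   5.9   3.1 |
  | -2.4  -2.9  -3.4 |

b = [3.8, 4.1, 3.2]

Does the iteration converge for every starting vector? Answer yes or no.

Split A = D + L + U, D = diag(-4.5, 5.9, -3.4).
T_GS = -(D+L)⁻¹U: row 0 first, T[0,2] = -(1.7)/(-4.5) = +0.3778; later rows by forward substitution.
  T[0,:] = [+0.0000, +0.5778, +0.3778]
  T[1,:] = [+0.0000, +0.2448, -0.3653]
  T[2,:] = [+0.0000, -0.6167, +0.0450]
moduli |λ_i(T)| = 0.6299, 0.3402, 0.0000.
spectral radius ρ = 0.6299; 0.6299 < 1, so it converges for any x₀.

yes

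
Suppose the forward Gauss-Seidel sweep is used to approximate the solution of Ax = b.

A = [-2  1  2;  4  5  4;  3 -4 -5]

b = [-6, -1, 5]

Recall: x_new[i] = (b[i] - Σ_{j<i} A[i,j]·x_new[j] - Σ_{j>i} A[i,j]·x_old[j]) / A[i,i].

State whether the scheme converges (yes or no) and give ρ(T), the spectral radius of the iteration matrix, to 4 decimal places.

Diagonal D = diag(-2, 5, -5); L, U strict lower/upper.
T_GS = -(D+L)⁻¹U: row 0 first, T[0,1] = -(1)/(-2) = +0.5000; later rows by forward substitution.
  T[0,:] = [+0.0000, +0.5000, +1.0000]
  T[1,:] = [+0.0000, -0.4000, -1.6000]
  T[2,:] = [+0.0000, +0.6200, +1.8800]
eigenvalue magnitudes: 1.2946, 0.1854, 0.0000.
ρ = 1.2946; 1.2946 > 1, so it fails to converge.

no, ρ = 1.2946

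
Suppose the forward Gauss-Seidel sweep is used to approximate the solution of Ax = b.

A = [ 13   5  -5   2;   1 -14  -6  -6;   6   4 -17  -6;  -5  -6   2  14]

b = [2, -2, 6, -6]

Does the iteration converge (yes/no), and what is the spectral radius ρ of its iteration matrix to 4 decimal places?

Write A = D+L+U with D = diag(13, -14, -17, 14).
T_GS = -(D+L)⁻¹U: row 0 first, T[0,1] = -(5)/(13) = -0.3846; later rows by forward substitution.
  T[0,:] = [+0.0000, -0.3846, +0.3846, -0.1538]
  T[1,:] = [+0.0000, -0.0275, -0.4011, -0.4396]
  T[2,:] = [+0.0000, -0.1422, +0.0414, -0.5107]
  T[3,:] = [+0.0000, -0.1288, -0.0404, -0.1704]
eigenvalue magnitudes: 0.5082, 0.2022, 0.2022, 0.0000.
ρ = 0.5082; 0.5082 < 1, so it converges for any x₀.

yes, ρ = 0.5082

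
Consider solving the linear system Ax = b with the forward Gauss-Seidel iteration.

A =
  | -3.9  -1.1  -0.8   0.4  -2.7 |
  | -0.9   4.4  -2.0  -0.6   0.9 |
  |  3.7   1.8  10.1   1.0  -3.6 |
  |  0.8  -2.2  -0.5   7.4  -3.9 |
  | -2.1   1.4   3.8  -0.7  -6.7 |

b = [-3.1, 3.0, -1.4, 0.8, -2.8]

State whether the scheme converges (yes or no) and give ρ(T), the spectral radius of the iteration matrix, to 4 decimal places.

Split A = D + L + U, D = diag(-3.9, 4.4, 10.1, 7.4, -6.7).
Gauss-Seidel: T = -(D+L)⁻¹U, row 0 first, T[0,1] = -(-1.1)/(-3.9) = -0.2821; later rows by forward substitution.
  T[0,:] = [+0.0000 -0.2821 -0.2051 +0.1026 -0.6923]
  T[1,:] = [+0.0000 -0.0577 +0.4126 +0.1573 -0.3462]
  T[2,:] = [+0.0000 +0.1136 +0.0016 -0.1646 +0.6717]
  T[3,:] = [+0.0000 +0.0210 +0.1449 +0.0246 +0.5443]
  T[4,:] = [+0.0000 +0.1386 +0.1363 -0.0952 +0.4688]
|λ(T)| sorted: 0.5279, 0.1893, 0.1893, 0.1108, 0.0000.
spectral radius ρ = 0.5279; 0.5279 < 1, so it converges for any x₀.

yes, ρ = 0.5279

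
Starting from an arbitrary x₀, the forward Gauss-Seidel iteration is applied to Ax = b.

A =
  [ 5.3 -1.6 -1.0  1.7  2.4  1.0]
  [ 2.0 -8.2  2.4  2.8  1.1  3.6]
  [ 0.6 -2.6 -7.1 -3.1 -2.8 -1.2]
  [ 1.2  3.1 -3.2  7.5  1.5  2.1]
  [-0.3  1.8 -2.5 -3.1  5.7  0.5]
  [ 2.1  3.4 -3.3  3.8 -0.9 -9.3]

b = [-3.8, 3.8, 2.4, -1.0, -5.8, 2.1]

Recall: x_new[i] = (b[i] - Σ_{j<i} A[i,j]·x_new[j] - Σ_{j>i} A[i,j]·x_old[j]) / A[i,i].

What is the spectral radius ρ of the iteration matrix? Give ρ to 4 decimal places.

Let D = diag(5.3, -8.2, -7.1, 7.5, 5.7, -9.3); L, U the strict triangles.
Gauss-Seidel: T = -(D+L)⁻¹U, row 0 first, T[0,1] = -(-1.6)/(5.3) = +0.3019; later rows by forward substitution.
  T[0,:] = [+0.0000, +0.3019, +0.1887, -0.3208, -0.4528, -0.1887]
  T[1,:] = [+0.0000, +0.0736, +0.3387, +0.2632, +0.0237, +0.3930]
  T[2,:] = [+0.0000, -0.0015, -0.1081, -0.5601, -0.4413, -0.3289]
  T[3,:] = [+0.0000, -0.0794, -0.2163, -0.2965, -0.3256, -0.5526]
  T[4,:] = [+0.0000, -0.0512, -0.2621, -0.5069, -0.4020, -0.6665]
  T[5,:] = [+0.0000, +0.0681, +0.1418, +0.1505, -0.0311, +0.0565]
|eigenvalues of T|: 0.8627, 0.3195, 0.1012, 0.1012, 0.0541, 0.0000.
ρ = 0.8627; 0.8627 < 1 ⇒ converges.

0.8627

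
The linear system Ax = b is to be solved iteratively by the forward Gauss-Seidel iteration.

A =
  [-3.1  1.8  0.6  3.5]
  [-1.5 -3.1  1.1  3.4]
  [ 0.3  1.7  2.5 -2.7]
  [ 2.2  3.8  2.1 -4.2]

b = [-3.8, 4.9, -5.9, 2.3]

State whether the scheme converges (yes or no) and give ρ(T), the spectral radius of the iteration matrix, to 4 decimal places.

no, ρ = 1.5003

Diagonal D = diag(-3.1, -3.1, 2.5, -4.2); L, U strict lower/upper.
GS T = -(D+L)⁻¹U: row 0 first, T[0,1] = -(1.8)/(-3.1) = +0.5806; later rows by forward substitution.
  T[0,:] = [+0.0000, +0.5806, +0.1935, +1.1290]
  T[1,:] = [+0.0000, -0.2810, +0.2612, +0.5505]
  T[2,:] = [+0.0000, +0.1214, -0.2008, +0.5702]
  T[3,:] = [+0.0000, +0.1106, +0.2373, +1.3745]
moduli |λ_i(T)| = 1.5003, 0.4245, 0.1830, 0.0000.
spectral radius ρ = 1.5003; 1.5003 > 1, so it fails to converge.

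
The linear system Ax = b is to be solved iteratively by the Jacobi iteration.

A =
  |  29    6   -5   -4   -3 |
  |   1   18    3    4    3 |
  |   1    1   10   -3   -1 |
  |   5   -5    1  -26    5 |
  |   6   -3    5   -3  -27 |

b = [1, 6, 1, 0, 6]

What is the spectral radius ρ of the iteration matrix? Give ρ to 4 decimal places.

0.5255

Diagonal D = diag(29, 18, 10, -26, -27); L, U strict lower/upper.
Jacobi: T = -D⁻¹(L+U), T[2,3] = -(-3)/(10) = +0.3000; T[2,2] = 0.
  T[0,:] = [+0.0000, -0.2069, +0.1724, +0.1379, +0.1034]
  T[1,:] = [-0.0556, +0.0000, -0.1667, -0.2222, -0.1667]
  T[2,:] = [-0.1000, -0.1000, +0.0000, +0.3000, +0.1000]
  T[3,:] = [+0.1923, -0.1923, +0.0385, +0.0000, +0.1923]
  T[4,:] = [+0.2222, -0.1111, +0.1852, -0.1111, +0.0000]
|λ(T)| sorted: 0.5255, 0.2583, 0.2583, 0.1598, 0.0696.
ρ = 0.5255; 0.5255 < 1: convergent.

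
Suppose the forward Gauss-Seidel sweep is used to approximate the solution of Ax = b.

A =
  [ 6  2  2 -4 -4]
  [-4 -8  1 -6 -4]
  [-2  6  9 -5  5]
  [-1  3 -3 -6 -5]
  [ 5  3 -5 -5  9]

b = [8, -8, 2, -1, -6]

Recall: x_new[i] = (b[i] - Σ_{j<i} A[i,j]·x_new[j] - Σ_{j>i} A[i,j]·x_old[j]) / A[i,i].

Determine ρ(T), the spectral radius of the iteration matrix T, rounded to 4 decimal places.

Diagonal D = diag(6, -8, 9, -6, 9); L, U strict lower/upper.
GS T = -(D+L)⁻¹U: row 0 first, T[0,1] = -(2)/(6) = -0.3333; later rows by forward substitution.
  T[0,:] = [+0.0000, -0.3333, -0.3333, +0.6667, +0.6667]
  T[1,:] = [+0.0000, +0.1667, +0.2917, -1.0833, -0.8333]
  T[2,:] = [+0.0000, -0.1852, -0.2685, +1.4259, +0.1481]
  T[3,:] = [+0.0000, +0.2315, +0.3356, -1.3657, -1.4352]
  T[4,:] = [+0.0000, +0.1553, +0.1253, +0.0242, -0.8076]
moduli |λ_i(T)| = 1.4796, 0.7049, 0.1014, 0.1014, 0.0000.
ρ = 1.4796; 1.4796 > 1 ⇒ diverges.

1.4796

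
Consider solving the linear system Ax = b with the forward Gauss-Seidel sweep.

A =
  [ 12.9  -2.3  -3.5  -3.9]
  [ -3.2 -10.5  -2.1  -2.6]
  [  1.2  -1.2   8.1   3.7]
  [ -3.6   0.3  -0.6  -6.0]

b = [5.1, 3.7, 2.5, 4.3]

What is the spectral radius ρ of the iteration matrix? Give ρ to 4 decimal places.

0.5309

Let D = diag(12.9, -10.5, 8.1, -6); L, U the strict triangles.
GS T = -(D+L)⁻¹U: row 0 first, T[0,3] = -(-3.9)/(12.9) = +0.3023; later rows by forward substitution.
  T[0,:] = [+0.0000, +0.1783, +0.2713, +0.3023]
  T[1,:] = [+0.0000, -0.0543, -0.2827, -0.3398]
  T[2,:] = [+0.0000, -0.0345, -0.0821, -0.5519]
  T[3,:] = [+0.0000, -0.1062, -0.1687, -0.1432]
|λ(T)| sorted: 0.5309, 0.1357, 0.1357, 0.0000.
ρ = 0.5309; 0.5309 < 1 ⇒ converges.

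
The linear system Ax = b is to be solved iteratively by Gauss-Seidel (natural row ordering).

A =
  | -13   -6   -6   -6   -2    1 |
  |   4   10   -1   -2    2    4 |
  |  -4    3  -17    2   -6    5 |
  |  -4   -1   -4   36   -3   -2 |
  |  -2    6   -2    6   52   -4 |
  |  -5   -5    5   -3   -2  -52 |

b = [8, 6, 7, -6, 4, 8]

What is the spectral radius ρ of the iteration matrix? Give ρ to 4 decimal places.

Let D = diag(-13, 10, -17, 36, 52, -52); L, U the strict triangles.
Gauss-Seidel: T = -(D+L)⁻¹U, row 0 first, T[0,4] = -(-2)/(-13) = -0.1538; later rows by forward substitution.
  T[0,:] = [+0.0000  -0.4615  -0.4615  -0.4615  -0.1538  +0.0769]
  T[1,:] = [+0.0000  +0.1846  +0.2846  +0.3846  -0.1385  -0.4308]
  T[2,:] = [+0.0000  +0.1412  +0.1588  +0.2941  -0.3412  +0.2000]
  T[3,:] = [+0.0000  -0.0305  -0.0257  -0.0079  +0.0245  +0.0744]
  T[4,:] = [+0.0000  -0.0301  -0.0415  -0.0499  -0.0059  +0.1287]
  T[5,:] = [+0.0000  +0.0431  +0.0354  +0.0381  -0.0059  +0.0440]
moduli |λ_i(T)| = 0.3420, 0.0704, 0.0704, 0.0444, 0.0444, 0.0000.
ρ = 0.3420; 0.3420 < 1: convergent.

0.3420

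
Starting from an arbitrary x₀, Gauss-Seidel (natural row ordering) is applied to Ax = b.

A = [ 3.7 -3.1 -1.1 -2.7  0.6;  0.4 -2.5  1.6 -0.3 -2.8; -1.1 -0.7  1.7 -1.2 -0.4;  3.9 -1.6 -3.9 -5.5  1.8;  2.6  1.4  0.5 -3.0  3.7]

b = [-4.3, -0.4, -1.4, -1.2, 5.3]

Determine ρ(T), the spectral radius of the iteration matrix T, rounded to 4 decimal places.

Write A = D+L+U with D = diag(3.7, -2.5, 1.7, -5.5, 3.7).
GS T = -(D+L)⁻¹U: row 0 first, T[0,1] = -(-3.1)/(3.7) = +0.8378; later rows by forward substitution.
  T[0,:] = [+0.0000, +0.8378, +0.2973, +0.7297, -0.1622]
  T[1,:] = [+0.0000, +0.1341, +0.6876, -0.0032, -1.1459]
  T[2,:] = [+0.0000, +0.5973, +0.4755, +1.1767, -0.3415]
  T[3,:] = [+0.0000, +0.1315, -0.3264, -0.3160, +0.7878]
  T[4,:] = [+0.0000, -0.6135, -0.7980, -0.9268, +1.2325]
|roots of det(T-λI)|: 1.6882, 0.5424, 0.5424, 0.1753, 0.0000.
spectral radius ρ = 1.6882; 1.6882 > 1: divergent.

1.6882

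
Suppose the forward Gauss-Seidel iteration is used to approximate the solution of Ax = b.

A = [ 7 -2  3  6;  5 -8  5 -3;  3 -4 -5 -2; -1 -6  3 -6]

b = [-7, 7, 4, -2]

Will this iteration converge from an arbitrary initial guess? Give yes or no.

Write A = D+L+U with D = diag(7, -8, -5, -6).
GS T = -(D+L)⁻¹U: row 0 first, T[0,3] = -(6)/(7) = -0.8571; later rows by forward substitution.
  T[0,:] = [+0.0000 +0.2857 -0.4286 -0.8571]
  T[1,:] = [+0.0000 +0.1786 +0.3571 -0.9107]
  T[2,:] = [+0.0000 +0.0286 -0.5429 -0.1857]
  T[3,:] = [+0.0000 -0.2119 -0.5571 +0.9607]
|eigenvalues of T|: 1.2214, 0.6090, 0.0160, 0.0000.
ρ(T) = max|λ| = 1.2214; 1.2214 > 1 ⇒ diverges.

no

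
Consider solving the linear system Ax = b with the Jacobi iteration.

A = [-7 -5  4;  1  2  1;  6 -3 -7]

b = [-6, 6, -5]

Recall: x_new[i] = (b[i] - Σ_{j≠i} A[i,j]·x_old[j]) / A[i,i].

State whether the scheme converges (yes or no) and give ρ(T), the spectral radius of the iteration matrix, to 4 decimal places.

no, ρ = 1.1920

A = D + L + U where D = diag(-7, 2, -7).
Jacobi: T = -D⁻¹(L+U), T[0,1] = -(-5)/(-7) = -0.7143; T[0,0] = 0.
  T[0,:] = [+0.0000, -0.7143, +0.5714]
  T[1,:] = [-0.5000, +0.0000, -0.5000]
  T[2,:] = [+0.8571, -0.4286, +0.0000]
|λ(T)| sorted: 1.1920, 0.5996, 0.5996.
ρ = 1.1920; 1.1920 > 1: divergent.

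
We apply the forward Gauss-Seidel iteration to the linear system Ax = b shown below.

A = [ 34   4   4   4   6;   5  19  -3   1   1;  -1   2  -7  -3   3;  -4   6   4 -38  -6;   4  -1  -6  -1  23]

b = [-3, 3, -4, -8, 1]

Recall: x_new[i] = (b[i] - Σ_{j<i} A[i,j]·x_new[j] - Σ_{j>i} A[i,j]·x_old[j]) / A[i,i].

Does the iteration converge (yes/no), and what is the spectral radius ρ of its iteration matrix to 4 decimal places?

yes, ρ = 0.2803

Split A = D + L + U, D = diag(34, 19, -7, -38, 23).
Gauss-Seidel: T = -(D+L)⁻¹U, row 0 first, T[0,3] = -(4)/(34) = -0.1176; later rows by forward substitution.
  T[0,:] = [+0.0000  -0.1176  -0.1176  -0.1176  -0.1765]
  T[1,:] = [+0.0000  +0.0310  +0.1889  -0.0217  -0.0062]
  T[2,:] = [+0.0000  +0.0257  +0.0708  -0.4180  +0.4520]
  T[3,:] = [+0.0000  +0.0200  +0.0497  -0.0350  -0.0927]
  T[4,:] = [+0.0000  +0.0294  +0.0493  -0.0910  +0.1443]
|λ(T)| sorted: 0.2803, 0.1137, 0.1137, 0.0603, 0.0000.
ρ(T) = max|λ| = 0.2803; 0.2803 < 1, so it converges for any x₀.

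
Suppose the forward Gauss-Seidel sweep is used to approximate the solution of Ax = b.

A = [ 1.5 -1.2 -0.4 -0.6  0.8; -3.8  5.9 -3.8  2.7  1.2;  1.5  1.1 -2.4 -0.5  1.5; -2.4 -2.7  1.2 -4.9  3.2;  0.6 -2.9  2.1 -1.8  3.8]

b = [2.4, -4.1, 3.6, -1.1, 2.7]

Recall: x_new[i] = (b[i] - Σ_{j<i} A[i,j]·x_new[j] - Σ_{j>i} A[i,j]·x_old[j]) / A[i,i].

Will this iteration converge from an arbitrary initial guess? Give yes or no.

Split A = D + L + U, D = diag(1.5, 5.9, -2.4, -4.9, 3.8).
GS T = -(D+L)⁻¹U: row 0 first, T[0,1] = -(-1.2)/(1.5) = +0.8000; later rows by forward substitution.
  T[0,:] = [+0.0000 +0.8000 +0.2667 +0.4000 -0.5333]
  T[1,:] = [+0.0000 +0.5153 +0.8158 -0.2000 -0.5469]
  T[2,:] = [+0.0000 +0.7362 +0.5406 -0.0500 +0.0410]
  T[3,:] = [+0.0000 -0.4955 -0.4478 -0.0980 +1.2257]
  T[4,:] = [+0.0000 -0.3746 +0.0697 -0.2346 +0.2248]
|eigenvalues of T|: 1.4265, 0.2860, 0.2860, 0.0949, 0.0000.
spectral radius ρ = 1.4265; 1.4265 > 1 ⇒ diverges.

no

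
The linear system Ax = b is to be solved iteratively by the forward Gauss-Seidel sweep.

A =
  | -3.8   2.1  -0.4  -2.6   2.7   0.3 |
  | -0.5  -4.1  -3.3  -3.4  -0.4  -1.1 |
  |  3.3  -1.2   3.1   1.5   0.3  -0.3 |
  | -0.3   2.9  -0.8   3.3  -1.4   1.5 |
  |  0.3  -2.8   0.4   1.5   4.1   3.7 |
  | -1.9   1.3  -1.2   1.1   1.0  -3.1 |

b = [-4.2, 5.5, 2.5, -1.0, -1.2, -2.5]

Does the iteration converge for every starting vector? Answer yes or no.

no

A = D + L + U where D = diag(-3.8, -4.1, 3.1, 3.3, 4.1, -3.1).
GS T = -(D+L)⁻¹U: row 0 first, T[0,3] = -(-2.6)/(-3.8) = -0.6842; later rows by forward substitution.
  T[0,:] = [+0.0000, +0.5526, -0.1053, -0.6842, +0.7105, +0.0789]
  T[1,:] = [+0.0000, -0.0674, -0.7920, -0.7458, -0.1842, -0.2779]
  T[2,:] = [+0.0000, -0.6144, -0.1945, -0.0442, -0.9244, -0.0948]
  T[3,:] = [+0.0000, -0.0395, +0.6393, +0.5825, +0.4266, -0.2261]
  T[4,:] = [+0.0000, -0.0121, -0.7481, -0.6681, -0.2437, -1.0060]
  T[5,:] = [+0.0000, -0.1471, -0.2068, +0.1149, -0.0821, -0.5330]
moduli |λ_i(T)| = 1.3665, 1.1170, 0.4429, 0.4429, 0.1687, 0.0000.
ρ(T) = max|λ| = 1.3665; 1.3665 > 1: divergent.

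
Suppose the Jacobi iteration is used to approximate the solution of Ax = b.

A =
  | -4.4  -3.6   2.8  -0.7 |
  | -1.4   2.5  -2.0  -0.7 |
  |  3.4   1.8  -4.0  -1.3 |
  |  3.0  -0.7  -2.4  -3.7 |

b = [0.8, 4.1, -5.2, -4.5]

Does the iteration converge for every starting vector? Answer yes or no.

no

A = D + L + U where D = diag(-4.4, 2.5, -4, -3.7).
T_J = -D⁻¹(L+U): T[1,2] = -(-2)/(2.5) = +0.8000; T[1,1] = 0.
  T[0,:] = [+0.0000, -0.8182, +0.6364, -0.1591]
  T[1,:] = [+0.5600, +0.0000, +0.8000, +0.2800]
  T[2,:] = [+0.8500, +0.4500, +0.0000, -0.3250]
  T[3,:] = [+0.8108, -0.1892, -0.6486, +0.0000]
|λ(T)| sorted: 1.2043, 0.8040, 0.8040, 0.7758.
ρ = 1.2043; 1.2043 > 1: divergent.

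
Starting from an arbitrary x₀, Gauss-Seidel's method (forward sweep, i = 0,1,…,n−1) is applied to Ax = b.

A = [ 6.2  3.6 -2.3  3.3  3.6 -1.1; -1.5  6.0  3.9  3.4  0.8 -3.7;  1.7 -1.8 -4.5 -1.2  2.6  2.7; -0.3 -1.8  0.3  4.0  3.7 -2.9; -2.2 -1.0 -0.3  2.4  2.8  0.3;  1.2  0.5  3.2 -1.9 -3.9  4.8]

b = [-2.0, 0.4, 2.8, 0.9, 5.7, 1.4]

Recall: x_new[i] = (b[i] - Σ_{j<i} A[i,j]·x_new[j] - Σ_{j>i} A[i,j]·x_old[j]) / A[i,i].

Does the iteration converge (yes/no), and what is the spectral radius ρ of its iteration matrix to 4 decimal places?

no, ρ = 1.1816

Diagonal D = diag(6.2, 6, -4.5, 4, 2.8, 4.8); L, U strict lower/upper.
T_GS = -(D+L)⁻¹U: row 0 first, T[0,5] = -(-1.1)/(6.2) = +0.1774; later rows by forward substitution.
  T[0,:] = [+0.0000, -0.5806, +0.3710, -0.5323, -0.5806, +0.1774]
  T[1,:] = [+0.0000, -0.1452, -0.5573, -0.6997, -0.2785, +0.6610]
  T[2,:] = [+0.0000, -0.1613, +0.3630, -0.1878, +0.4698, +0.4026]
  T[3,:] = [+0.0000, -0.0968, -0.2502, -0.3407, -1.1291, +1.0056]
  T[4,:] = [+0.0000, -0.4424, +0.3458, -0.3962, +0.4625, -0.5504]
  T[5,:] = [+0.0000, -0.1299, -0.0948, -0.1256, -0.2102, -0.4308]
|roots of det(T-λI)|: 1.1816, 0.7910, 0.7910, 0.1564, 0.0216, 0.0000.
ρ(T) = max|λ| = 1.1816; 1.1816 > 1, so it fails to converge.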